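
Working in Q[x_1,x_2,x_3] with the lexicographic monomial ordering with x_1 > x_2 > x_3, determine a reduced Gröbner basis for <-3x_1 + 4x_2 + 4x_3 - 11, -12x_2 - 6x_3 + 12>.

This is the nonlinear analogue of row-reducing a linear system.

f_1 = -3x_1 + 4x_2 + 4x_3 - 11, LT = x_1.
f_2 = -12x_2 - 6x_3 + 12, LT = x_2.

The S-polynomials (S(f_1,f_2)) all reduce to 0 modulo the current basis, so we have a Gröbner basis.

G = {x_1 - 2/3x_3 + 7/3, x_2 + 1/2x_3 - 1}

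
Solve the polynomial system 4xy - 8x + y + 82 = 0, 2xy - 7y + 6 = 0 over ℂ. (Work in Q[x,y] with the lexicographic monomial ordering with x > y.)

Compute a lex Gröbner basis by Buchberger's algorithm.
f_1 = 4xy - 8x + y + 82, LT = xy.
f_2 = 2xy - 7y + 6, LT = xy.

S(f_1,f_2): lcm = xy. S = -2x + 15/4y + 35/2.
  leading term x: no divisor's leading term divides it; move -2x to the remainder.
  leading term y: no divisor's leading term divides it; move 15/4y to the remainder.
  leading term 1: no divisor's leading term divides it; move 35/2 to the remainder.
  remainder -2x + 15/4y + 35/2 ≠ 0; add h_3 = -2x + 15/4y + 35/2 to the basis.

S(f_1,h_3): lcm = xy. S = -2x + 15/8y^2 + 9y + 41/2.
  leading term x: subtract (1)·h_3 from -2x + 15/8y^2 + 9y + 41/2 → 15/8y^2 + 21/4y + 3
  leading term y^2: no divisor's leading term divides it; move 15/8y^2 to the remainder.
  leading term y: no divisor's leading term divides it; move 21/4y to the remainder.
  leading term 1: no divisor's leading term divides it; move 3 to the remainder.
  remainder 15/8y^2 + 21/4y + 3 ≠ 0; add h_4 = 15/8y^2 + 21/4y + 3 to the basis.

The other S-polynomials (S(f_2,h_3), S(f_1,h_4), S(f_2,h_4), S(h_3,h_4)) all reduce to 0 modulo the current basis, so we have a Gröbner basis.
Inter-reduce: drop elements whose leading term is divisible by another's, tail-reduce, and make monic.
Reduced Gröbner basis: {x - 15/8y - 35/4, y^2 + 14/5y + 8/5}.

A lex Gröbner basis eliminates variables successively. Here y^2 + 14/5y + 8/5 depends only on y, with roots {-2, -4/5}; lifting each root through the earlier basis elements recovers the full solutions.
  y = -2: the earlier basis element becomes x - 5 = 0, giving x = 5 — point (5, -2).
  y = -4/5: the earlier basis element becomes x - 29/4 = 0, giving x = 29/4 — point (29/4, -4/5).
Check: every point annihilates each of the original generators.

{(5, -2), (29/4, -4/5)}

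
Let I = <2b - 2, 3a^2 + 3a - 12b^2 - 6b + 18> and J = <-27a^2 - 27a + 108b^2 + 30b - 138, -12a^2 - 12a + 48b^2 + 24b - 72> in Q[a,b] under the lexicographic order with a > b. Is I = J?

For a fixed monomial order, each ideal has a unique reduced Gröbner basis; comparing bases decides equality.
Buchberger on the first generating set:
f_1 = 2b - 2, LT = b.
f_2 = 3a^2 + 3a - 12b^2 - 6b + 18, LT = a^2.

The S-polynomials (S(f_1,f_2)) all reduce to 0 modulo the current basis, so we have a Gröbner basis.
Inter-reduce: drop elements whose leading term is divisible by another's, tail-reduce, and make monic.
Reduced Gröbner basis: {a^2 + a, b - 1}.

Buchberger on the second generating set:
h_1 = -27a^2 - 27a + 108b^2 + 30b - 138, LT = a^2.
h_2 = -12a^2 - 12a + 48b^2 + 24b - 72, LT = a^2.

S(h_1,h_2): lcm = a^2. S = 8/9b - 8/9.
  leading term b: no divisor's leading term divides it; move 8/9b to the remainder.
  leading term 1: no divisor's leading term divides it; move -8/9 to the remainder.
  remainder 8/9b - 8/9 ≠ 0; add k_3 = 8/9b - 8/9 to the basis.

The other S-polynomials (S(h_1,k_3), S(h_2,k_3)) all reduce to 0 modulo the current basis, so we have a Gröbner basis.
Inter-reduce: drop elements whose leading term is divisible by another's, tail-reduce, and make monic.
Reduced Gröbner basis: {a^2 + a, b - 1}.

Same reduced basis, so the two generating sets span the same ideal.

Yes, the ideals are equal.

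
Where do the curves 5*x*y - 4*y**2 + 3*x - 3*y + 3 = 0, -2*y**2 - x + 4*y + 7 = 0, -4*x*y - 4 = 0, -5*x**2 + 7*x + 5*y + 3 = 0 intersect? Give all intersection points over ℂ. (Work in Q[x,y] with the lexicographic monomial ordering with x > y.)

Compute a lex Gröbner basis by Buchberger's algorithm.
f_1 = 5*x*y + 3*x - 4*y**2 - 3*y + 3, LT = x*y.
f_2 = -x - 2*y**2 + 4*y + 7, LT = x.
f_3 = -4*x*y - 4, LT = x*y.
f_4 = -5*x**2 + 7*x + 5*y + 3, LT = x**2.

S(f_1,f_2): lcm = x*y. S = 3/5*x - 2*y**3 + 16/5*y**2 + 32/5*y + 3/5.
  reduce S modulo (f_1, f_2, f_3, f_4):
  remainder -2*y**3 + 2*y**2 + 44/5*y + 24/5 ≠ 0; add h_5 = -2*y**3 + 2*y**2 + 44/5*y + 24/5 to the basis.

S(f_1,f_3): lcm = x*y. S = 3/5*x - 4/5*y**2 - 3/5*y - 2/5.
  reduce S modulo (f_1, f_2, f_3, f_4, h_5):
  remainder -2*y**2 + 9/5*y + 19/5 ≠ 0; add h_6 = -2*y**2 + 9/5*y + 19/5 to the basis.

S(f_1,f_4): lcm = x**2*y. S = 3/5*x**2 - 4/5*x*y**2 + 4/5*x*y + 3/5*x + y**2 + 3/5*y.
  reduce S modulo (f_1, f_2, f_3, f_4, h_5, h_6):
  remainder 37/10*y + 37/10 ≠ 0; add h_7 = 37/10*y + 37/10 to the basis.

The other S-polynomials (S(f_2,f_3), S(f_2,f_4), S(f_3,f_4), S(f_1,h_5), S(f_2,h_5), S(f_3,h_5), S(f_4,h_5), S(f_1,h_6), S(f_2,h_6), S(f_3,h_6), S(f_4,h_6), S(h_5,h_6), S(f_1,h_7), S(f_2,h_7), S(f_3,h_7), S(f_4,h_7), S(h_5,h_7), S(h_6,h_7)) all reduce to 0 modulo the current basis, so we have a Gröbner basis.
Inter-reduce: drop elements whose leading term is divisible by another's, tail-reduce, and make monic.
Reduced Gröbner basis: {x - 1, y + 1}.

A lex Gröbner basis eliminates variables successively. Here y + 1 depends only on y, with roots {-1}; lifting each root through the earlier basis elements recovers the full solutions.
  y = -1: the earlier basis element becomes x - 1 = 0, giving x = 1 — point (1, -1).
This is the nonlinear analogue of row-reducing a linear system.

{(1, -1)}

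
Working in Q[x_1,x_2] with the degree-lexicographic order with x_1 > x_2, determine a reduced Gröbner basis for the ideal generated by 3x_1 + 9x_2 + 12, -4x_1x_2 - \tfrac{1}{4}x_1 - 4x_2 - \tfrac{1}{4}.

G = {x_2^{2} + \tfrac{17}{16}x_2 + \tfrac{1}{16}, x_1 + 3x_2 + 4}

The reduced Gröbner basis is the canonical form of the ideal for this ordering.

f_1 = 3x_1 + 9x_2 + 12, LT = x_1.
f_2 = -4x_1x_2 - \tfrac{1}{4}x_1 - 4x_2 - \tfrac{1}{4}, LT = x_1x_2.

S(f_1,f_2): lcm = x_1x_2. S = 3x_2^{2} - \tfrac{1}{16}x_1 + 3x_2 - \tfrac{1}{16}.
  leading term x_2^{2}: no divisor's leading term divides it; move 3x_2^{2} to the remainder.
  leading term x_1: subtract (-\tfrac{1}{48})·f_1 from -\tfrac{1}{16}x_1 + 3x_2 - \tfrac{1}{16} → \tfrac{51}{16}x_2 + \tfrac{3}{16}
  leading term x_2: no divisor's leading term divides it; move \tfrac{51}{16}x_2 to the remainder.
  leading term 1: no divisor's leading term divides it; move \tfrac{3}{16} to the remainder.
  remainder 3x_2^{2} + \tfrac{51}{16}x_2 + \tfrac{3}{16} ≠ 0; add g_3 = 3x_2^{2} + \tfrac{51}{16}x_2 + \tfrac{3}{16} to the basis.

S(f_1,g_3): leading monomials are coprime, so the S-polynomial reduces to 0 (Buchberger's first criterion).
S(f_2,g_3): lcm = x_1x_2^{2}. S = -x_1x_2 + x_2^{2} - \tfrac{1}{16}x_1 + \tfrac{1}{16}x_2.
  leading term x_1x_2: subtract (-\tfrac{1}{3}x_2)·f_1 from -x_1x_2 + x_2^{2} - \tfrac{1}{16}x_1 + \tfrac{1}{16}x_2 → 4x_2^{2} - \tfrac{1}{16}x_1 + \tfrac{65}{16}x_2
  leading term x_2^{2}: subtract (\tfrac{4}{3})·g_3 from 4x_2^{2} - \tfrac{1}{16}x_1 + \tfrac{65}{16}x_2 → -\tfrac{1}{16}x_1 - \tfrac{3}{16}x_2 - \tfrac{1}{4}
  leading term x_1: subtract (-\tfrac{1}{48})·f_1 from -\tfrac{1}{16}x_1 - \tfrac{3}{16}x_2 - \tfrac{1}{4} → 0
  remainder 0.

Every S-polynomial of the final basis reduces to 0, so we have a Gröbner basis.
Inter-reduce: drop elements whose leading term is divisible by another's, tail-reduce, and make monic.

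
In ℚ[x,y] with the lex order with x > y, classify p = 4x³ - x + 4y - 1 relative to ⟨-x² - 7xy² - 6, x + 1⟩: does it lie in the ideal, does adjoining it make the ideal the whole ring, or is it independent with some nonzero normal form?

4x³ - x + 4y - 1 is independent of I; its normal form modulo I is 4y - 4.

First compute the reduced Gröbner basis of I by Buchberger's algorithm.
f_1 = -x² - 7xy² - 6, LT = x².
f_2 = x + 1, LT = x.

S(f_1,f_2): lcm = x². S = 7xy² - x + 6.
  leading term xy²: subtract (7y²)·f_2 from 7xy² - x + 6 → -x - 7y² + 6
  leading term x: subtract (-1)·f_2 from -x - 7y² + 6 → -7y² + 7
  leading term y²: no divisor's leading term divides it; move -7y² to the remainder.
  leading term 1: no divisor's leading term divides it; move 7 to the remainder.
  remainder -7y² + 7 ≠ 0; add h_3 = -7y² + 7 to the basis.

The other S-polynomials (S(f_1,h_3), S(f_2,h_3)) all reduce to 0 modulo the current basis, so we have a Gröbner basis.
Inter-reduce: drop elements whose leading term is divisible by another's, tail-reduce, and make monic.
Reduced Gröbner basis: {x + 1, y² - 1}.
Label its elements g_1 = x + 1, g_2 = y² - 1.

Reduce p = 4x³ - x + 4y - 1 modulo G:
  leading term x³: subtract (4x²)·g_1 from 4x³ - x + 4y - 1 → -4x² - x + 4y - 1
  leading term x²: subtract (-4x)·g_1 from -4x² - x + 4y - 1 → 3x + 4y - 1
  leading term x: subtract (3)·g_1 from 3x + 4y - 1 → 4y - 4
  leading term y: no divisor's leading term divides it; move 4y to the remainder.
  leading term 1: no divisor's leading term divides it; move -4 to the remainder.
  normal form = 4y - 4.
The normal form is nonzero, so p ∉ I. Since p minus its normal form lies in I, I + (p) = I + (r) where r = 4y - 4; decide whether this ideal is the whole ring.
Run Buchberger on G together with r (pairs among the g_i already reduce to 0 since G is a Gröbner basis):
g_1 = x + 1, LT = x.
g_2 = y² - 1, LT = y².
r = 4y - 4, LT = y.

The S-polynomials (S(g_1,g_2), S(g_1,r), S(g_2,r)) all reduce to 0 modulo the current basis, so we have a Gröbner basis.
Inter-reduce: drop elements whose leading term is divisible by another's, tail-reduce, and make monic.
Reduced Gröbner basis: {x + 1, y - 1}.
The reduced Gröbner basis of I + (p) is {x + 1, y - 1} ≠ {1}, a proper ideal, so the enlarged system stays consistent: p is independent of I, with normal form 4y - 4.

The remainder on division by a Gröbner basis is unique — it is the normal form.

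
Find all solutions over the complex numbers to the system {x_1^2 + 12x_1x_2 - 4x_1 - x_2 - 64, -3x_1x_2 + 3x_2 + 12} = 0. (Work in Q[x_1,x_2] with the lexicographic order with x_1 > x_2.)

Compute a lex Gröbner basis by Buchberger's algorithm.
f_1 = x_1^2 + 12x_1x_2 - 4x_1 - x_2 - 64, LT = x_1^2.
f_2 = -3x_1x_2 + 3x_2 + 12, LT = x_1x_2.

S(f_1,f_2): lcm = x_1^2x_2. S = 12x_1x_2^2 - 3x_1x_2 + 4x_1 - x_2^2 - 64x_2.
  leading term x_1x_2^2: subtract (-4x_2)·f_2 from 12x_1x_2^2 - 3x_1x_2 + 4x_1 - x_2^2 - 64x_2 → -3x_1x_2 + 4x_1 + 11x_2^2 - 16x_2
  leading term x_1x_2: subtract (1)·f_2 from -3x_1x_2 + 4x_1 + 11x_2^2 - 16x_2 → 4x_1 + 11x_2^2 - 19x_2 - 12
  leading term x_1: no divisor's leading term divides it; move 4x_1 to the remainder.
  leading term x_2^2: no divisor's leading term divides it; move 11x_2^2 to the remainder.
  leading term x_2: no divisor's leading term divides it; move -19x_2 to the remainder.
  leading term 1: no divisor's leading term divides it; move -12 to the remainder.
  remainder 4x_1 + 11x_2^2 - 19x_2 - 12 ≠ 0; add h_3 = 4x_1 + 11x_2^2 - 19x_2 - 12 to the basis.

S(f_2,h_3): lcm = x_1x_2. S = -11/4x_2^3 + 19/4x_2^2 + 2x_2 - 4.
  leading term x_2^3: no divisor's leading term divides it; move -11/4x_2^3 to the remainder.
  leading term x_2^2: no divisor's leading term divides it; move 19/4x_2^2 to the remainder.
  leading term x_2: no divisor's leading term divides it; move 2x_2 to the remainder.
  leading term 1: no divisor's leading term divides it; move -4 to the remainder.
  remainder -11/4x_2^3 + 19/4x_2^2 + 2x_2 - 4 ≠ 0; add h_4 = -11/4x_2^3 + 19/4x_2^2 + 2x_2 - 4 to the basis.

The other S-polynomials (S(f_1,h_3), S(f_1,h_4), S(f_2,h_4), S(h_3,h_4)) all reduce to 0 modulo the current basis, so we have a Gröbner basis.
Inter-reduce: drop elements whose leading term is divisible by another's, tail-reduce, and make monic.
Reduced Gröbner basis: {x_1 + 11/4x_2^2 - 19/4x_2 - 3, x_2^3 - 19/11x_2^2 - 8/11x_2 + 16/11}.

The lex basis is triangular: the last element involves only x_2. Solving x_2^3 - 19/11x_2^2 - 8/11x_2 + 16/11 = 0 gives x_2 ∈ {1, 4/11 - 8*sqrt(3)/11, 4/11 + 8*sqrt(3)/11}; substituting each value into the earlier elements determines the remaining variables.
  x_2 = 1: the earlier basis element becomes x_1 - 5 = 0, giving x_1 = 5 — point (5, 1).
  x_2 = 4/11 - 8*sqrt(3)/11: the earlier basis element becomes x_1 + 2*sqrt(3) = 0, giving x_1 = -2*sqrt(3) — point (-2*sqrt(3), 4/11 - 8*sqrt(3)/11).
  x_2 = 4/11 + 8*sqrt(3)/11: the earlier basis element becomes x_1 - 2*sqrt(3) = 0, giving x_1 = 2*sqrt(3) — point (2*sqrt(3), 4/11 + 8*sqrt(3)/11).

{(5, 1), (-2*sqrt(3), 4/11 - 8*sqrt(3)/11), (2*sqrt(3), 4/11 + 8*sqrt(3)/11)}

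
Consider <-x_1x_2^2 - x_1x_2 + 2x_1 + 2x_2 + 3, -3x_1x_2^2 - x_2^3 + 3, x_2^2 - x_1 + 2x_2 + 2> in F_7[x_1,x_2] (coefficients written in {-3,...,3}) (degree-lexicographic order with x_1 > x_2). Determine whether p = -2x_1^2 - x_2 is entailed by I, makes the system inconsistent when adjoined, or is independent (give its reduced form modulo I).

First compute the reduced Gröbner basis of I by Buchberger's algorithm.
f_1 = -x_1x_2^2 - x_1x_2 + 2x_1 + 2x_2 + 3, LT = x_1x_2^2.
f_2 = -3x_1x_2^2 - x_2^3 + 3, LT = x_1x_2^2.
f_3 = x_2^2 - x_1 + 2x_2 + 2, LT = x_2^2.

S(f_1,f_2): lcm = x_1x_2^2. S = 2x_2^3 + x_1x_2 - 2x_1 - 2x_2 - 2.
  leading term x_2^3: subtract (2x_2)·f_3 from 2x_2^3 + x_1x_2 - 2x_1 - 2x_2 - 2 → 3x_1x_2 + 3x_2^2 - 2x_1 + x_2 - 2
  leading term x_1x_2: no divisor's leading term divides it; move 3x_1x_2 to the remainder.
  leading term x_2^2: subtract (3)·f_3 from 3x_2^2 - 2x_1 + x_2 - 2 → x_1 + 2x_2 - 1
  leading term x_1: no divisor's leading term divides it; move x_1 to the remainder.
  leading term x_2: no divisor's leading term divides it; move 2x_2 to the remainder.
  leading term 1: no divisor's leading term divides it; move -1 to the remainder.
  remainder 3x_1x_2 + x_1 + 2x_2 - 1 ≠ 0; add h_4 = 3x_1x_2 + x_1 + 2x_2 - 1 to the basis.

S(f_1,f_3): lcm = x_1x_2^2. S = x_1^2 - x_1x_2 + 3x_1 - 2x_2 - 3.
  leading term x_1^2: no divisor's leading term divides it; move x_1^2 to the remainder.
  leading term x_1x_2: subtract (2)·h_4 from -x_1x_2 + 3x_1 - 2x_2 - 3 → x_1 + x_2 - 1
  leading term x_1: no divisor's leading term divides it; move x_1 to the remainder.
  leading term x_2: no divisor's leading term divides it; move x_2 to the remainder.
  leading term 1: no divisor's leading term divides it; move -1 to the remainder.
  remainder x_1^2 + x_1 + x_2 - 1 ≠ 0; add h_5 = x_1^2 + x_1 + x_2 - 1 to the basis.

S(f_1,h_4): lcm = x_1x_2^2. S = 3x_1x_2 - 3x_2^2 - 2x_1 + 3x_2 - 3.
  leading term x_1x_2: subtract (1)·h_4 from 3x_1x_2 - 3x_2^2 - 2x_1 + 3x_2 - 3 → -3x_2^2 - 3x_1 + x_2 - 2
  leading term x_2^2: subtract (-3)·f_3 from -3x_2^2 - 3x_1 + x_2 - 2 → x_1 - 3
  leading term x_1: no divisor's leading term divides it; move x_1 to the remainder.
  leading term 1: no divisor's leading term divides it; move -3 to the remainder.
  remainder x_1 - 3 ≠ 0; add h_6 = x_1 - 3 to the basis.

S(f_1,h_5): lcm = x_1^2x_2^2. S = x_1^2x_2 - x_1x_2^2 - x_2^3 - 2x_1^2 - 2x_1x_2 + x_2^2 - 3x_1.
  leading term x_1^2x_2: subtract (-2x_1)·h_4 from x_1^2x_2 - x_1x_2^2 - x_2^3 - 2x_1^2 - 2x_1x_2 + x_2^2 - 3x_1 → -x_1x_2^2 - x_2^3 + 2x_1x_2 + x_2^2 + 2x_1
  leading term x_1x_2^2: subtract (1)·f_1 from -x_1x_2^2 - x_2^3 + 2x_1x_2 + x_2^2 + 2x_1 → -x_2^3 + 3x_1x_2 + x_2^2 - 2x_2 - 3
  leading term x_2^3: subtract (-x_2)·f_3 from -x_2^3 + 3x_1x_2 + x_2^2 - 2x_2 - 3 → 2x_1x_2 + 3x_2^2 - 3
  leading term x_1x_2: subtract (3)·h_4 from 2x_1x_2 + 3x_2^2 - 3 → 3x_2^2 - 3x_1 + x_2
  leading term x_2^2: subtract (3)·f_3 from 3x_2^2 - 3x_1 + x_2 → 2x_2 + 1
  leading term x_2: no divisor's leading term divides it; move 2x_2 to the remainder.
  leading term 1: no divisor's leading term divides it; move 1 to the remainder.
  remainder 2x_2 + 1 ≠ 0; add h_7 = 2x_2 + 1 to the basis.

The other S-polynomials (S(f_2,f_3), S(f_2,h_4), S(f_3,h_4), S(f_2,h_5), S(f_3,h_5), S(h_4,h_5), S(f_1,h_6), S(f_2,h_6), S(f_3,h_6), S(h_4,h_6), S(h_5,h_6), S(f_1,h_7), S(f_2,h_7), S(f_3,h_7), S(h_4,h_7), S(h_5,h_7), S(h_6,h_7)) all reduce to 0 modulo the current basis, so we have a Gröbner basis.
Inter-reduce: drop elements whose leading term is divisible by another's, tail-reduce, and make monic.
Reduced Gröbner basis: {x_1 - 3, x_2 - 3}.
Label its elements g_1 = x_1 - 3, g_2 = x_2 - 3.

Reduce p = -2x_1^2 - x_2 modulo G:
  leading term x_1^2: subtract (-2x_1)·g_1 from -2x_1^2 - x_2 → x_1 - x_2
  leading term x_1: subtract (1)·g_1 from x_1 - x_2 → -x_2 + 3
  leading term x_2: subtract (-1)·g_2 from -x_2 + 3 → 0
  normal form = 0.
Since the normal form is 0, p ∈ I.

-2x_1^2 - x_2 lies in I (it reduces to 0).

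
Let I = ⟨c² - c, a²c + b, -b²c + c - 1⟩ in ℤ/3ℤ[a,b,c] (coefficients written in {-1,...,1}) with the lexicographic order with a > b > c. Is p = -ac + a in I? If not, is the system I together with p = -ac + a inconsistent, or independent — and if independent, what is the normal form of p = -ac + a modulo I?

First compute the reduced Gröbner basis of I by Buchberger's algorithm.
f_1 = c² - c, LT = c².
f_2 = a²c + b, LT = a²c.
f_3 = -b²c + c - 1, LT = b²c.

S(f_1,f_2): lcm = a²c². S = -a²c - bc.
  reduce S modulo (f_1, f_2, f_3):
  remainder -bc + b ≠ 0; add h_4 = -bc + b to the basis.

S(f_1,f_3): lcm = b²c². S = -b²c + c² - c.
  reduce S modulo (f_1, f_2, f_3, h_4):
  remainder -c + 1 ≠ 0; add h_5 = -c + 1 to the basis.

S(f_2,f_3): lcm = a²b²c. S = a²c - a² + b³.
  reduce S modulo (f_1, f_2, f_3, h_4, h_5):
  remainder -a² + b³ - b ≠ 0; add h_6 = -a² + b³ - b to the basis.

S(f_2,h_4): lcm = a²bc. S = a²b + b².
  reduce S modulo (f_1, f_2, f_3, h_4, h_5, h_6):
  remainder b⁴ ≠ 0; add h_7 = b⁴ to the basis.

S(f_3,h_4): lcm = b²c. S = b² - c + 1.
  reduce S modulo (f_1, f_2, f_3, h_4, h_5, h_6, h_7):
  remainder b² ≠ 0; add h_8 = b² to the basis.

The other S-polynomials (S(f_1,h_4), S(f_1,h_5), S(f_2,h_5), S(f_3,h_5), S(h_4,h_5), S(f_1,h_6), S(f_2,h_6), S(f_3,h_6), S(h_4,h_6), S(h_5,h_6), S(f_1,h_7), S(f_2,h_7), S(f_3,h_7), S(h_4,h_7), S(h_5,h_7), S(h_6,h_7), S(f_1,h_8), S(f_2,h_8), S(f_3,h_8), S(h_4,h_8), S(h_5,h_8), S(h_6,h_8), S(h_7,h_8)) all reduce to 0 modulo the current basis, so we have a Gröbner basis.
Inter-reduce: drop elements whose leading term is divisible by another's, tail-reduce, and make monic.
Reduced Gröbner basis: {a² + b, b², c - 1}.
Label its elements g_1 = a² + b, g_2 = b², g_3 = c - 1.

Reduce p = -ac + a modulo G:
  leading term ac: subtract (-a)·g_3 from -ac + a → 0
  normal form = 0.
Since the normal form is 0, p ∈ I.

-ac + a lies in I (it reduces to 0).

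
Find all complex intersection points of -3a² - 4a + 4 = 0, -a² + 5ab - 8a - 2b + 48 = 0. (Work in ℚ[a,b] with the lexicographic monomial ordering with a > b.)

{(2/3, -95/3), (-2, 5)}

Compute a lex Gröbner basis by Buchberger's algorithm.
f_1 = -3a² - 4a + 4, LT = a².
f_2 = -a² + 5ab - 8a - 2b + 48, LT = a².

S(f_1,f_2): lcm = a². S = 5ab - 20/3a - 2b + 140/3.
  leading term ab: no divisor's leading term divides it; move 5ab to the remainder.
  leading term a: no divisor's leading term divides it; move -20/3a to the remainder.
  leading term b: no divisor's leading term divides it; move -2b to the remainder.
  leading term 1: no divisor's leading term divides it; move 140/3 to the remainder.
  remainder 5ab - 20/3a - 2b + 140/3 ≠ 0; add h_3 = 5ab - 20/3a - 2b + 140/3 to the basis.

S(f_1,h_3): lcm = a²b. S = 4/3a² + 26/15ab - 28/3a - 4/3b.
  leading term a²: subtract (-4/9)·f_1 from 4/3a² + 26/15ab - 28/3a - 4/3b → 26/15ab - 100/9a - 4/3b + 16/9
  leading term ab: subtract (26/75)·h_3 from 26/15ab - 100/9a - 4/3b + 16/9 → -44/5a - 16/25b - 72/5
  leading term a: no divisor's leading term divides it; move -44/5a to the remainder.
  leading term b: no divisor's leading term divides it; move -16/25b to the remainder.
  leading term 1: no divisor's leading term divides it; move -72/5 to the remainder.
  remainder -44/5a - 16/25b - 72/5 ≠ 0; add h_4 = -44/5a - 16/25b - 72/5 to the basis.

S(h_3,h_4): lcm = ab. S = -4/3a - 4/55b² - 112/55b + 28/3.
  leading term a: subtract (5/33)·h_4 from -4/3a - 4/55b² - 112/55b + 28/3 → -4/55b² - 64/33b + 380/33
  leading term b²: no divisor's leading term divides it; move -4/55b² to the remainder.
  leading term b: no divisor's leading term divides it; move -64/33b to the remainder.
  leading term 1: no divisor's leading term divides it; move 380/33 to the remainder.
  remainder -4/55b² - 64/33b + 380/33 ≠ 0; add h_5 = -4/55b² - 64/33b + 380/33 to the basis.

The other S-polynomials (S(f_2,h_3), S(f_1,h_4), S(f_2,h_4), S(f_1,h_5), S(f_2,h_5), S(h_3,h_5), S(h_4,h_5)) all reduce to 0 modulo the current basis, so we have a Gröbner basis.
Inter-reduce: drop elements whose leading term is divisible by another's, tail-reduce, and make monic.
Reduced Gröbner basis: {a + 4/55b + 18/11, b² + 80/3b - 475/3}.

Elimination: the polynomial b² + 80/3b - 475/3 lies in the elimination ideal for b, so b ∈ {-95/3, 5}. For each such b, the remaining basis elements (now univariate) give the rest of the solution.
  b = -95/3: the earlier basis element becomes a - ⅔ = 0, giving a = 2/3 — point (2/3, -95/3).
  b = 5: the earlier basis element becomes a + 2 = 0, giving a = -2 — point (-2, 5).
Each listed point satisfies every original equation (direct substitution).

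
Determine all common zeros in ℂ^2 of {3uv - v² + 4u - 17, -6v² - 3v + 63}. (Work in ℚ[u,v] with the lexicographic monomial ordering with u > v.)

Compute a lex Gröbner basis by Buchberger's algorithm.
f_1 = 3uv + 4u - v² - 17, LT = uv.
f_2 = -6v² - 3v + 63, LT = v².

S(f_1,f_2): lcm = uv². S = ⅚uv + 21/2u - ⅓v³ - 17/3v.
  leading term uv: subtract (5/18)·f_1 from ⅚uv + 21/2u - ⅓v³ - 17/3v → 169/18u - ⅓v³ + 5/18v² - 17/3v + 85/18
  leading term u: no divisor's leading term divides it; move 169/18u to the remainder.
  leading term v³: subtract (1/18v)·f_2 from -⅓v³ + 5/18v² - 17/3v + 85/18 → 4/9v² - 55/6v + 85/18
  leading term v²: subtract (-2/27)·f_2 from 4/9v² - 55/6v + 85/18 → -169/18v + 169/18
  leading term v: no divisor's leading term divides it; move -169/18v to the remainder.
  leading term 1: no divisor's leading term divides it; move 169/18 to the remainder.
  remainder 169/18u - 169/18v + 169/18 ≠ 0; add h_3 = 169/18u - 169/18v + 169/18 to the basis.

S(f_1,h_3): lcm = uv. S = 4/3u + ⅔v² - v - 17/3.
  leading term u: subtract (24/169)·h_3 from 4/3u + ⅔v² - v - 17/3 → ⅔v² + ⅓v - 7
  leading term v²: subtract (-1/9)·f_2 from ⅔v² + ⅓v - 7 → 0
  remainder 0.

S(f_2,h_3): leading monomials are coprime, so the S-polynomial reduces to 0 (Buchberger's first criterion).
Every S-polynomial of the final basis reduces to 0, so we have a Gröbner basis.
Inter-reduce: drop elements whose leading term is divisible by another's, tail-reduce, and make monic.
Reduced Gröbner basis: {u - v + 1, v² + ½v - 21/2}.

A lex Gröbner basis eliminates variables successively. Here v² + ½v - 21/2 depends only on v, with roots {-7/2, 3}; lifting each root through the earlier basis elements recovers the full solutions.
  v = -7/2: the earlier basis element becomes u + 9/2 = 0, giving u = -9/2 — point (-9/2, -7/2).
  v = 3: the earlier basis element becomes u - 2 = 0, giving u = 2 — point (2, 3).
Zero-dimensionality of the ideal guarantees finitely many solutions over ℂ.

{(-9/2, -7/2), (2, 3)}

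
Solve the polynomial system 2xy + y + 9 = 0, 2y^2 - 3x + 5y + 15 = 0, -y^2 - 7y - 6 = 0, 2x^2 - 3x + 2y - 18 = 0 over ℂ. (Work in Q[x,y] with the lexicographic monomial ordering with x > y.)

Compute a lex Gröbner basis by Buchberger's algorithm.
f_1 = 2xy + y + 9, LT = xy.
f_2 = -3x + 2y^2 + 5y + 15, LT = x.
f_3 = -y^2 - 7y - 6, LT = y^2.
f_4 = 2x^2 - 3x + 2y - 18, LT = x^2.

S(f_1,f_2): lcm = xy. S = 2/3y^3 + 5/3y^2 + 11/2y + 9/2.
  leading term y^3: subtract (-2/3y)·f_3 from 2/3y^3 + 5/3y^2 + 11/2y + 9/2 → -3y^2 + 3/2y + 9/2
  leading term y^2: subtract (3)·f_3 from -3y^2 + 3/2y + 9/2 → 45/2y + 45/2
  leading term y: no divisor's leading term divides it; move 45/2y to the remainder.
  leading term 1: no divisor's leading term divides it; move 45/2 to the remainder.
  remainder 45/2y + 45/2 ≠ 0; add h_5 = 45/2y + 45/2 to the basis.

The other S-polynomials (S(f_1,f_3), S(f_1,f_4), S(f_2,f_3), S(f_2,f_4), S(f_3,f_4), S(f_1,h_5), S(f_2,h_5), S(f_3,h_5), S(f_4,h_5)) all reduce to 0 modulo the current basis, so we have a Gröbner basis.
Inter-reduce: drop elements whose leading term is divisible by another's, tail-reduce, and make monic.
Reduced Gröbner basis: {x - 4, y + 1}.

Since the basis is lex-ordered, y + 1 is univariate in y. Its roots are {-1}. Back-substituting each root into the other basis elements fixes the other coordinates.
  y = -1: the earlier basis element becomes x - 4 = 0, giving x = 4 — point (4, -1).
Substituting each solution back into the original system confirms all equations vanish.

{(4, -1)}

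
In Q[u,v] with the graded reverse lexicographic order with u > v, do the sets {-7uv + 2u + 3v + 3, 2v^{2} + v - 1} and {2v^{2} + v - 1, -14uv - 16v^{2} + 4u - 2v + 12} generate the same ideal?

Equality of ideals is decidable: compute both reduced Gröbner bases (unique for the ordering) and check whether they agree.
Buchberger on the first generating set:
f_1 = -7uv + 2u + 3v + 3, LT = uv.
f_2 = 2v^{2} + v - 1, LT = v^{2}.

S(f_1,f_2): lcm = uv^{2}. S = -\tfrac{11}{14}uv - \tfrac{3}{7}v^{2} + \tfrac{1}{2}u - \tfrac{3}{7}v.
  reduce S modulo (f_1, f_2):
  remainder \tfrac{27}{98}u - \tfrac{27}{49}v - \tfrac{27}{49} ≠ 0; add g_3 = \tfrac{27}{98}u - \tfrac{27}{49}v - \tfrac{27}{49} to the basis.

The other S-polynomials (S(f_1,g_3), S(f_2,g_3)) all reduce to 0 modulo the current basis, so we have a Gröbner basis.
Inter-reduce: drop elements whose leading term is divisible by another's, tail-reduce, and make monic.
Reduced Gröbner basis: {v^{2} + \tfrac{1}{2}v - \tfrac{1}{2}, u - 2v - 2}.

Buchberger on the second generating set:
h_1 = 2v^{2} + v - 1, LT = v^{2}.
h_2 = -14uv - 16v^{2} + 4u - 2v + 12, LT = uv.

S(h_1,h_2): lcm = uv^{2}. S = -\tfrac{8}{7}v^{3} + \tfrac{11}{14}uv - \tfrac{1}{7}v^{2} - \tfrac{1}{2}u + \tfrac{6}{7}v.
  reduce S modulo (h_1, h_2):
  remainder -\tfrac{27}{98}u + \tfrac{20}{49}v + \tfrac{43}{98} ≠ 0; add k_3 = -\tfrac{27}{98}u + \tfrac{20}{49}v + \tfrac{43}{98} to the basis.

The other S-polynomials (S(h_1,k_3), S(h_2,k_3)) all reduce to 0 modulo the current basis, so we have a Gröbner basis.
Inter-reduce: drop elements whose leading term is divisible by another's, tail-reduce, and make monic.
Reduced Gröbner basis: {v^{2} + \tfrac{1}{2}v - \tfrac{1}{2}, u - \tfrac{40}{27}v - \tfrac{43}{27}}.

These differ, so the ideals are not equal.
The same test decides containment: I ⊆ J iff every generator of I reduces to 0 modulo a Gröbner basis of J.

No, the ideals differ.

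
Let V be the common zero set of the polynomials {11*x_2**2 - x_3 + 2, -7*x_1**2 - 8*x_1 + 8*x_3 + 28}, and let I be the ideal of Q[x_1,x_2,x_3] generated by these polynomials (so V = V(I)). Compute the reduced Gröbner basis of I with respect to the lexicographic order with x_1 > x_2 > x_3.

f_1 = 11*x_2**2 - x_3 + 2, LT = x_2**2.
f_2 = -7*x_1**2 - 8*x_1 + 8*x_3 + 28, LT = x_1**2.

The S-polynomials (S(f_1,f_2)) all reduce to 0 modulo the current basis, so we have a Gröbner basis.

G = {x_1**2 + 8/7*x_1 - 8/7*x_3 - 4, x_2**2 - 1/11*x_3 + 2/11}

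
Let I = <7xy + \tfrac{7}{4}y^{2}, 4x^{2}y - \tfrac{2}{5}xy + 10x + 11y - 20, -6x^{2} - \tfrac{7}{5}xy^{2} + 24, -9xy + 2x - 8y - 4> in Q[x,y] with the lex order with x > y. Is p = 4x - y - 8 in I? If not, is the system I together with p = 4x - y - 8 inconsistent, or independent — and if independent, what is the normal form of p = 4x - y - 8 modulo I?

4x - y - 8 lies in I (it reduces to 0).

First compute the reduced Gröbner basis of I by Buchberger's algorithm.
f_1 = 7xy + \tfrac{7}{4}y^{2}, LT = xy.
f_2 = 4x^{2}y - \tfrac{2}{5}xy + 10x + 11y - 20, LT = x^{2}y.
f_3 = -6x^{2} - \tfrac{7}{5}xy^{2} + 24, LT = x^{2}.
f_4 = -9xy + 2x - 8y - 4, LT = xy.

S(f_1,f_2): lcm = x^{2}y. S = \tfrac{1}{4}xy^{2} + \tfrac{1}{10}xy - \tfrac{5}{2}x - \tfrac{11}{4}y + 5.
  leading term xy^{2}: subtract (\tfrac{1}{28}y)·f_1 from \tfrac{1}{4}xy^{2} + \tfrac{1}{10}xy - \tfrac{5}{2}x - \tfrac{11}{4}y + 5 → \tfrac{1}{10}xy - \tfrac{5}{2}x - \tfrac{1}{16}y^{3} - \tfrac{11}{4}y + 5
  leading term xy: subtract (\tfrac{1}{70})·f_1 from \tfrac{1}{10}xy - \tfrac{5}{2}x - \tfrac{1}{16}y^{3} - \tfrac{11}{4}y + 5 → -\tfrac{5}{2}x - \tfrac{1}{16}y^{3} - \tfrac{1}{40}y^{2} - \tfrac{11}{4}y + 5
  leading term x: no divisor's leading term divides it; move -\tfrac{5}{2}x to the remainder.
  leading term y^{3}: no divisor's leading term divides it; move -\tfrac{1}{16}y^{3} to the remainder.
  leading term y^{2}: no divisor's leading term divides it; move -\tfrac{1}{40}y^{2} to the remainder.
  leading term y: no divisor's leading term divides it; move -\tfrac{11}{4}y to the remainder.
  leading term 1: no divisor's leading term divides it; move 5 to the remainder.
  remainder -\tfrac{5}{2}x - \tfrac{1}{16}y^{3} - \tfrac{1}{40}y^{2} - \tfrac{11}{4}y + 5 ≠ 0; add h_5 = -\tfrac{5}{2}x - \tfrac{1}{16}y^{3} - \tfrac{1}{40}y^{2} - \tfrac{11}{4}y + 5 to the basis.

S(f_1,f_3): lcm = x^{2}y. S = -\tfrac{7}{30}xy^{3} + \tfrac{1}{4}xy^{2} + 4y.
  leading term xy^{3}: subtract (-\tfrac{1}{30}y^{2})·f_1 from -\tfrac{7}{30}xy^{3} + \tfrac{1}{4}xy^{2} + 4y → \tfrac{1}{4}xy^{2} + \tfrac{7}{120}y^{4} + 4y
  leading term xy^{2}: subtract (\tfrac{1}{28}y)·f_1 from \tfrac{1}{4}xy^{2} + \tfrac{7}{120}y^{4} + 4y → \tfrac{7}{120}y^{4} - \tfrac{1}{16}y^{3} + 4y
  leading term y^{4}: no divisor's leading term divides it; move \tfrac{7}{120}y^{4} to the remainder.
  leading term y^{3}: no divisor's leading term divides it; move -\tfrac{1}{16}y^{3} to the remainder.
  leading term y: no divisor's leading term divides it; move 4y to the remainder.
  remainder \tfrac{7}{120}y^{4} - \tfrac{1}{16}y^{3} + 4y ≠ 0; add h_6 = \tfrac{7}{120}y^{4} - \tfrac{1}{16}y^{3} + 4y to the basis.

S(f_1,f_4): lcm = xy. S = \tfrac{2}{9}x + \tfrac{1}{4}y^{2} - \tfrac{8}{9}y - \tfrac{4}{9}.
  leading term x: subtract (-\tfrac{4}{45})·h_5 from \tfrac{2}{9}x + \tfrac{1}{4}y^{2} - \tfrac{8}{9}y - \tfrac{4}{9} → -\tfrac{1}{180}y^{3} + \tfrac{223}{900}y^{2} - \tfrac{17}{15}y
  leading term y^{3}: no divisor's leading term divides it; move -\tfrac{1}{180}y^{3} to the remainder.
  leading term y^{2}: no divisor's leading term divides it; move \tfrac{223}{900}y^{2} to the remainder.
  leading term y: no divisor's leading term divides it; move -\tfrac{17}{15}y to the remainder.
  remainder -\tfrac{1}{180}y^{3} + \tfrac{223}{900}y^{2} - \tfrac{17}{15}y ≠ 0; add h_7 = -\tfrac{1}{180}y^{3} + \tfrac{223}{900}y^{2} - \tfrac{17}{15}y to the basis.

S(f_2,f_4): lcm = x^{2}y. S = \tfrac{2}{9}x^{2} - \tfrac{89}{90}xy + \tfrac{37}{18}x + \tfrac{11}{4}y - 5.
  leading term x^{2}: subtract (-\tfrac{1}{27})·f_3 from \tfrac{2}{9}x^{2} - \tfrac{89}{90}xy + \tfrac{37}{18}x + \tfrac{11}{4}y - 5 → -\tfrac{7}{135}xy^{2} - \tfrac{89}{90}xy + \tfrac{37}{18}x + \tfrac{11}{4}y - \tfrac{37}{9}
  leading term xy^{2}: subtract (-\tfrac{1}{135}y)·f_1 from -\tfrac{7}{135}xy^{2} - \tfrac{89}{90}xy + \tfrac{37}{18}x + \tfrac{11}{4}y - \tfrac{37}{9} → -\tfrac{89}{90}xy + \tfrac{37}{18}x + \tfrac{7}{540}y^{3} + \tfrac{11}{4}y - \tfrac{37}{9}
  leading term xy: subtract (-\tfrac{89}{630})·f_1 from -\tfrac{89}{90}xy + \tfrac{37}{18}x + \tfrac{7}{540}y^{3} + \tfrac{11}{4}y - \tfrac{37}{9} → \tfrac{37}{18}x + \tfrac{7}{540}y^{3} + \tfrac{89}{360}y^{2} + \tfrac{11}{4}y - \tfrac{37}{9}
  leading term x: subtract (-\tfrac{37}{45})·h_5 from \tfrac{37}{18}x + \tfrac{7}{540}y^{3} + \tfrac{89}{360}y^{2} + \tfrac{11}{4}y - \tfrac{37}{9} → -\tfrac{83}{2160}y^{3} + \tfrac{17}{75}y^{2} + \tfrac{22}{45}y
  leading term y^{3}: subtract (\tfrac{83}{12})·h_7 from -\tfrac{83}{2160}y^{3} + \tfrac{17}{75}y^{2} + \tfrac{22}{45}y → -\tfrac{16061}{10800}y^{2} + \tfrac{1499}{180}y
  leading term y^{2}: no divisor's leading term divides it; move -\tfrac{16061}{10800}y^{2} to the remainder.
  leading term y: no divisor's leading term divides it; move \tfrac{1499}{180}y to the remainder.
  remainder -\tfrac{16061}{10800}y^{2} + \tfrac{1499}{180}y ≠ 0; add h_8 = -\tfrac{16061}{10800}y^{2} + \tfrac{1499}{180}y to the basis.

S(f_1,h_5): lcm = xy. S = -\tfrac{1}{40}y^{4} - \tfrac{1}{100}y^{3} - \tfrac{17}{20}y^{2} + 2y.
  leading term y^{4}: subtract (-\tfrac{3}{7})·h_6 from -\tfrac{1}{40}y^{4} - \tfrac{1}{100}y^{3} - \tfrac{17}{20}y^{2} + 2y → -\tfrac{103}{2800}y^{3} - \tfrac{17}{20}y^{2} + \tfrac{26}{7}y
  leading term y^{3}: subtract (\tfrac{927}{140})·h_7 from -\tfrac{103}{2800}y^{3} - \tfrac{17}{20}y^{2} + \tfrac{26}{7}y → -\tfrac{34869}{14000}y^{2} + \tfrac{7853}{700}y
  leading term y^{2}: subtract (\tfrac{941463}{562135})·h_8 from -\tfrac{34869}{14000}y^{2} + \tfrac{7853}{700}y → -\tfrac{1533943}{562135}y
  leading term y: no divisor's leading term divides it; move -\tfrac{1533943}{562135}y to the remainder.
  remainder -\tfrac{1533943}{562135}y ≠ 0; add h_9 = -\tfrac{1533943}{562135}y to the basis.

The other S-polynomials (S(f_2,f_3), S(f_3,f_4), S(f_2,h_5), S(f_3,h_5), S(f_4,h_5), S(f_1,h_6), S(f_2,h_6), S(f_3,h_6), S(f_4,h_6), S(h_5,h_6), S(f_1,h_7), S(f_2,h_7), S(f_3,h_7), S(f_4,h_7), S(h_5,h_7), S(h_6,h_7), S(f_1,h_8), S(f_2,h_8), S(f_3,h_8), S(f_4,h_8), S(h_5,h_8), S(h_6,h_8), S(h_7,h_8), S(f_1,h_9), S(f_2,h_9), S(f_3,h_9), S(f_4,h_9), S(h_5,h_9), S(h_6,h_9), S(h_7,h_9), S(h_8,h_9)) all reduce to 0 modulo the current basis, so we have a Gröbner basis.
Inter-reduce: drop elements whose leading term is divisible by another's, tail-reduce, and make monic.
Reduced Gröbner basis: {x - 2, y}.
Label its elements g_1 = x - 2, g_2 = y.

Reduce p = 4x - y - 8 modulo G:
  leading term x: subtract (4)·g_1 from 4x - y - 8 → -y
  leading term y: subtract (-1)·g_2 from -y → 0
  normal form = 0.
Since the normal form is 0, p ∈ I.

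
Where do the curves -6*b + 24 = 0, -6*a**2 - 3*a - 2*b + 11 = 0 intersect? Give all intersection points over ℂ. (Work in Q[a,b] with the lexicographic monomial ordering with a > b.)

{(-1, 4), (1/2, 4)}

Compute a lex Gröbner basis by Buchberger's algorithm.
f_1 = -6*b + 24, LT = b.
f_2 = -6*a**2 - 3*a - 2*b + 11, LT = a**2.

S(f_1,f_2): leading monomials are coprime, so the S-polynomial reduces to 0 (Buchberger's first criterion).
Every S-polynomial of the final basis reduces to 0, so we have a Gröbner basis.
Inter-reduce: drop elements whose leading term is divisible by another's, tail-reduce, and make monic.
Reduced Gröbner basis: {a**2 + 1/2*a - 1/2, b - 4}.

Elimination: the polynomial b - 4 lies in the elimination ideal for b, so b ∈ {4}. For each such b, the remaining basis elements (now univariate) give the rest of the solution.
  b = 4: the earlier basis element becomes a**2 + 1/2*a - 1/2 = 0, giving a = -1, 1/2 — points (-1, 4), (1/2, 4).
Substituting each solution back into the original system confirms all equations vanish.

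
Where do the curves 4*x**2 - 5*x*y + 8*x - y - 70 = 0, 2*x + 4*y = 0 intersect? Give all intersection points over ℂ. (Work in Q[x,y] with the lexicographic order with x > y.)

{(35/13, -35/26), (-4, 2)}

Compute a lex Gröbner basis by Buchberger's algorithm.
f_1 = 4*x**2 - 5*x*y + 8*x - y - 70, LT = x**2.
f_2 = 2*x + 4*y, LT = x.

S(f_1,f_2): lcm = x**2. S = -13/4*x*y + 2*x - 1/4*y - 35/2.
  leading term x*y: subtract (-13/8*y)·f_2 from -13/4*x*y + 2*x - 1/4*y - 35/2 → 2*x + 13/2*y**2 - 1/4*y - 35/2
  leading term x: subtract (1)·f_2 from 2*x + 13/2*y**2 - 1/4*y - 35/2 → 13/2*y**2 - 17/4*y - 35/2
  leading term y**2: no divisor's leading term divides it; move 13/2*y**2 to the remainder.
  leading term y: no divisor's leading term divides it; move -17/4*y to the remainder.
  leading term 1: no divisor's leading term divides it; move -35/2 to the remainder.
  remainder 13/2*y**2 - 17/4*y - 35/2 ≠ 0; add h_3 = 13/2*y**2 - 17/4*y - 35/2 to the basis.

The other S-polynomials (S(f_1,h_3), S(f_2,h_3)) all reduce to 0 modulo the current basis, so we have a Gröbner basis.
Inter-reduce: drop elements whose leading term is divisible by another's, tail-reduce, and make monic.
Reduced Gröbner basis: {x + 2*y, y**2 - 17/26*y - 35/13}.

A lex Gröbner basis eliminates variables successively. Here y**2 - 17/26*y - 35/13 depends only on y, with roots {-35/26, 2}; lifting each root through the earlier basis elements recovers the full solutions.
  y = -35/26: the earlier basis element becomes x - 35/13 = 0, giving x = 35/13 — point (35/13, -35/26).
  y = 2: the earlier basis element becomes x + 4 = 0, giving x = -4 — point (-4, 2).
Substituting each solution back into the original system confirms all equations vanish.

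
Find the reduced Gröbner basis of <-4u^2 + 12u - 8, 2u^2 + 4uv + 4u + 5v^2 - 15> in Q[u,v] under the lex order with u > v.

G = {u - 25/49v^3 + 5/98v^2 + 9/7v - 179/98, v^4 + 12/5v^3 - 8/25v^2 - 68/25v - 9/25}

f_1 = -4u^2 + 12u - 8, LT = u^2.
f_2 = 2u^2 + 4uv + 4u + 5v^2 - 15, LT = u^2.

S(f_1,f_2): lcm = u^2. S = -2uv - 5u - 5/2v^2 + 19/2.
  leading term uv: no divisor's leading term divides it; move -2uv to the remainder.
  leading term u: no divisor's leading term divides it; move -5u to the remainder.
  leading term v^2: no divisor's leading term divides it; move -5/2v^2 to the remainder.
  leading term 1: no divisor's leading term divides it; move 19/2 to the remainder.
  remainder -2uv - 5u - 5/2v^2 + 19/2 ≠ 0; add g_3 = -2uv - 5u - 5/2v^2 + 19/2 to the basis.

S(f_1,g_3): lcm = u^2v. S = -5/2u^2 - 5/4uv^2 - 3uv + 19/4u + 2v.
  leading term u^2: subtract (5/8)·f_1 from -5/2u^2 - 5/4uv^2 - 3uv + 19/4u + 2v → -5/4uv^2 - 3uv - 11/4u + 2v + 5
  leading term uv^2: subtract (5/8v)·g_3 from -5/4uv^2 - 3uv - 11/4u + 2v + 5 → 1/8uv - 11/4u + 25/16v^3 - 63/16v + 5
  leading term uv: subtract (-1/16)·g_3 from 1/8uv - 11/4u + 25/16v^3 - 63/16v + 5 → -49/16u + 25/16v^3 - 5/32v^2 - 63/16v + 179/32
  leading term u: no divisor's leading term divides it; move -49/16u to the remainder.
  leading term v^3: no divisor's leading term divides it; move 25/16v^3 to the remainder.
  leading term v^2: no divisor's leading term divides it; move -5/32v^2 to the remainder.
  leading term v: no divisor's leading term divides it; move -63/16v to the remainder.
  leading term 1: no divisor's leading term divides it; move 179/32 to the remainder.
  remainder -49/16u + 25/16v^3 - 5/32v^2 - 63/16v + 179/32 ≠ 0; add g_4 = -49/16u + 25/16v^3 - 5/32v^2 - 63/16v + 179/32 to the basis.

S(f_1,g_4): lcm = u^2. S = 25/49uv^3 - 5/98uv^2 - 9/7uv - 115/98u + 2.
  leading term uv^3: subtract (-25/98v^2)·g_3 from 25/49uv^3 - 5/98uv^2 - 9/7uv - 115/98u + 2 → -65/49uv^2 - 9/7uv - 115/98u - 125/196v^4 + 475/196v^2 + 2
  leading term uv^2: subtract (65/98v)·g_3 from -65/49uv^2 - 9/7uv - 115/98u - 125/196v^4 + 475/196v^2 + 2 → 199/98uv - 115/98u - 125/196v^4 + 325/196v^3 + 475/196v^2 - 1235/196v + 2
  leading term uv: subtract (-199/196)·g_3 from 199/98uv - 115/98u - 125/196v^4 + 325/196v^3 + 475/196v^2 - 1235/196v + 2 → -25/4u - 125/196v^4 + 325/196v^3 - 45/392v^2 - 1235/196v + 4565/392
  leading term u: subtract (100/49)·g_4 from -25/4u - 125/196v^4 + 325/196v^3 - 45/392v^2 - 1235/196v + 4565/392 → -125/196v^4 - 75/49v^3 + 10/49v^2 + 85/49v + 45/196
  leading term v^4: no divisor's leading term divides it; move -125/196v^4 to the remainder.
  leading term v^3: no divisor's leading term divides it; move -75/49v^3 to the remainder.
  leading term v^2: no divisor's leading term divides it; move 10/49v^2 to the remainder.
  leading term v: no divisor's leading term divides it; move 85/49v to the remainder.
  leading term 1: no divisor's leading term divides it; move 45/196 to the remainder.
  remainder -125/196v^4 - 75/49v^3 + 10/49v^2 + 85/49v + 45/196 ≠ 0; add g_5 = -125/196v^4 - 75/49v^3 + 10/49v^2 + 85/49v + 45/196 to the basis.

The other S-polynomials (S(f_2,g_3), S(f_2,g_4), S(g_3,g_4), S(f_1,g_5), S(f_2,g_5), S(g_3,g_5), S(g_4,g_5)) all reduce to 0 modulo the current basis, so we have a Gröbner basis.
Inter-reduce: drop elements whose leading term is divisible by another's, tail-reduce, and make monic.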